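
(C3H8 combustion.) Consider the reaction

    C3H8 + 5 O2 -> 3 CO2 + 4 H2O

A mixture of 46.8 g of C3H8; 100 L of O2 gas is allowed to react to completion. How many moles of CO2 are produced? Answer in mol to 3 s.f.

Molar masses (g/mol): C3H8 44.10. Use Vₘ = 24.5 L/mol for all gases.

2.45 mol

n(C3H8) = 46.80 / 44.10 = 1.061 mol
n(O2) = 100.0 / 24.5 = 4.082 mol
n/ν for C3H8 = 1.061/1 = 1.061
n/ν for O2 = 4.082/5 = 0.8164
Smallest n/ν is O2 → limiting reagent.
n(CO2) = (3/5) × 4.082 = 2.449 mol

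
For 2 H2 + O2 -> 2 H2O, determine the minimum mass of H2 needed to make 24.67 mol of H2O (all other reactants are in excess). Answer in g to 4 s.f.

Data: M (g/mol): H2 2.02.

49.83 g

n(H2O) = 24.67 mol
n(H2) = (2/2) × 24.67 = 24.67 mol
mass = 24.67 × 2.02 = 49.83 g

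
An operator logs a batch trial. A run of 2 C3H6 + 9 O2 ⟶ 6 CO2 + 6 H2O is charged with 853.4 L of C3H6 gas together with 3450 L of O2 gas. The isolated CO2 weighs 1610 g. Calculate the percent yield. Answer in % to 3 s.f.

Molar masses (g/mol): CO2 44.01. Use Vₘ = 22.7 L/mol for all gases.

36.1 %

n(C3H6) = 853.4 / 22.7 = 37.59 mol
n(O2) = 3450 / 22.7 = 152.0 mol
n/ν → C3H6: 18.80, O2: 16.89; O2 is limiting.
theoretical n(CO2) = (6/9) × 152.0 = 101.3 mol → 4458 g
% yield = 1610 / 4458 × 100 = 36.11 %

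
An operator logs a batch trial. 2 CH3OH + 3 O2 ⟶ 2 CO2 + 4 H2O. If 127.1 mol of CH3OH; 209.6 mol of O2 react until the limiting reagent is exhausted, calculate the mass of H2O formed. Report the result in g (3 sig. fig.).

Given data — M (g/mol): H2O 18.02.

n(CH3OH) = 127.1 mol
n(O2) = 209.6 mol
n/ν → CH3OH: 63.55, O2: 69.87; CH3OH is limiting.
n(H2O) = (4/2) × 127.1 = 254.2 mol
mass = 254.2 × 18.02 = 4581 g

4580 g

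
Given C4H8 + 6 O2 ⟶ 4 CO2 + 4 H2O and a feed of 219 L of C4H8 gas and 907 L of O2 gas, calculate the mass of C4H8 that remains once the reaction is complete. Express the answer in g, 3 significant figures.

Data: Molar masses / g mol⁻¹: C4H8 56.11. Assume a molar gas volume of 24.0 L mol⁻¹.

n(C4H8) = 219.0 / 24.0 = 9.125 mol
n(O2) = 907.0 / 24.0 = 37.79 mol
n/ν → C4H8: 9.125, O2: 6.298; O2 is limiting.
C4H8 consumed = (1/6) × 37.79 = 6.298 mol
C4H8 remaining = 9.125 − 6.298 = 2.827 mol
mass = 2.827 × 56.11 = 158.6 g

159 g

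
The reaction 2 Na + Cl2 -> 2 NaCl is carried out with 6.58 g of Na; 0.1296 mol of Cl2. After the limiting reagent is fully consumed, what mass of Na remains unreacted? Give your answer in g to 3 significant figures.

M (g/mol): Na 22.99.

n(Na) = 6.580 / 22.99 = 0.2862 mol
n(Cl2) = 0.1296 mol
n/ν → Na: 0.1431, Cl2: 0.1296; Cl2 is limiting.
Na consumed = (2/1) × 0.1296 = 0.2592 mol
Na remaining = 0.2862 − 0.2592 = 0.02700 mol
mass = 0.02700 × 22.99 = 0.6207 g

0.621 g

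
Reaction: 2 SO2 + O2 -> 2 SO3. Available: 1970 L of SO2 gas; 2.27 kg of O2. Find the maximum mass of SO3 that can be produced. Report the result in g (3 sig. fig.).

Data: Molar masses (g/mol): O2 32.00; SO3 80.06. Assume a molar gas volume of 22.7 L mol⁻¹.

n(SO2) = 1970 / 22.7 = 86.78 mol
n(O2) = 2.270×1000 / 32.00 = 70.94 mol
n/ν for SO2 = 86.78/2 = 43.39
n/ν for O2 = 70.94/1 = 70.94
Smallest n/ν is SO2 → limiting reagent.
n(SO3) = (2/2) × 86.78 = 86.78 mol
mass = 86.78 × 80.06 = 6948 g

6950 g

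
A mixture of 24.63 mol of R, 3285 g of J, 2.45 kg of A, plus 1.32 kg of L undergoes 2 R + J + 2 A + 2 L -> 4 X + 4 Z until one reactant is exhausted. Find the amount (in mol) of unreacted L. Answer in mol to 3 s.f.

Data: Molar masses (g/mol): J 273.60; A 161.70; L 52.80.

9.85 mol

n(R) = 24.63 mol
n(J) = 3285 / 273.60 = 12.01 mol
n(A) = 2.450×1000 / 161.70 = 15.15 mol
n(L) = 1.320×1000 / 52.80 = 25.00 mol
n/ν for R = 24.63/2 = 12.32
n/ν for J = 12.01/1 = 12.01
n/ν for A = 15.15/2 = 7.575
n/ν for L = 25.00/2 = 12.50
Smallest n/ν is A → limiting reagent.
L consumed = (2/2) × 15.15 = 15.15 mol
L remaining = 25.00 − 15.15 = 9.850 mol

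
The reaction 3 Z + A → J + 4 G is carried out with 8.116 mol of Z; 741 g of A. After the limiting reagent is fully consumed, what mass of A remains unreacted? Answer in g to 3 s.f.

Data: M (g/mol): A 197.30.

207 g

n(Z) = 8.116 mol
n(A) = 741.0 / 197.30 = 3.756 mol
n/ν for Z = 8.116/3 = 2.705
n/ν for A = 3.756/1 = 3.756
Smallest n/ν is Z → limiting reagent.
A consumed = (1/3) × 8.116 = 2.705 mol
A remaining = 3.756 − 2.705 = 1.051 mol
mass = 1.051 × 197.30 = 207.4 g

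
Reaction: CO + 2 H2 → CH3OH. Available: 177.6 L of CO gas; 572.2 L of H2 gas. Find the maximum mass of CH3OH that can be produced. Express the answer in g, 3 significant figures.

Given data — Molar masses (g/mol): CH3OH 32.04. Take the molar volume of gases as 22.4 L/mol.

254 g

n(CO) = 177.6 / 22.4 = 7.929 mol
n(H2) = 572.2 / 22.4 = 25.54 mol
n/ν for CO = 7.929/1 = 7.929
n/ν for H2 = 25.54/2 = 12.77
Smallest n/ν is CO → limiting reagent.
n(CH3OH) = (1/1) × 7.929 = 7.929 mol
mass = 7.929 × 32.04 = 254.0 g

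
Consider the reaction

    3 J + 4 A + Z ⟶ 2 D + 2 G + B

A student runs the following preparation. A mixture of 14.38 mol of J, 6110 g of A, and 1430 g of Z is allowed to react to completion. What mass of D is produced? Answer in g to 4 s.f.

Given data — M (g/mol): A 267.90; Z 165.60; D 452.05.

n(J) = 14.38 mol
n(A) = 6110 / 267.90 = 22.81 mol
n(Z) = 1430 / 165.60 = 8.635 mol
n/ν for J = 14.38/3 = 4.793
n/ν for A = 22.81/4 = 5.703
n/ν for Z = 8.635/1 = 8.635
Smallest n/ν is J → limiting reagent.
n(D) = (2/3) × 14.38 = 9.587 mol
mass = 9.587 × 452.05 = 4334 g

4334 g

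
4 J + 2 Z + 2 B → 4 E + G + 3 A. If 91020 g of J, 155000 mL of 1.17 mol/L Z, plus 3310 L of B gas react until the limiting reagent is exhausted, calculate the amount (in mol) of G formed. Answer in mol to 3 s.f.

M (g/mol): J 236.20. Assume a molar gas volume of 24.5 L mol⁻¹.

n(J) = 91020 / 236.20 = 385.4 mol
n(Z) = 1.17 × 155000/1000 = 181.4 mol
n(B) = 3310 / 24.5 = 135.1 mol
n/ν for J = 385.4/4 = 96.35
n/ν for Z = 181.4/2 = 90.70
n/ν for B = 135.1/2 = 67.55
Smallest n/ν is B → limiting reagent.
n(G) = (1/2) × 135.1 = 67.55 mol

67.6 mol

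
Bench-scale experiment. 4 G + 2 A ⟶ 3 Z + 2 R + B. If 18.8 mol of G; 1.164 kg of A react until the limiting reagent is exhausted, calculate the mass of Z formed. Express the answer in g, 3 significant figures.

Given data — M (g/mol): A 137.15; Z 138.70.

1770 g

n(G) = 18.80 mol
n(A) = 1.164×1000 / 137.15 = 8.487 mol
n/ν for G = 18.80/4 = 4.700
n/ν for A = 8.487/2 = 4.244
Smallest n/ν is A → limiting reagent.
n(Z) = (3/2) × 8.487 = 12.73 mol
mass = 12.73 × 138.70 = 1766 g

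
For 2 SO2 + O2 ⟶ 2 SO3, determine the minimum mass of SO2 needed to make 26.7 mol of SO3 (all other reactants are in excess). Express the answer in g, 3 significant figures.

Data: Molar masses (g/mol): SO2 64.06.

n(SO3) = 26.70 mol
n(SO2) = (2/2) × 26.70 = 26.70 mol
mass = 26.70 × 64.06 = 1710 g

1710 g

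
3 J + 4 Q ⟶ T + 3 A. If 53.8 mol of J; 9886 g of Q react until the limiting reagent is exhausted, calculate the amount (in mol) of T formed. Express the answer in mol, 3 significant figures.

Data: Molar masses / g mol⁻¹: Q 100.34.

17.9 mol

n(J) = 53.80 mol
n(Q) = 9886 / 100.34 = 98.53 mol
n/ν → J: 17.93, Q: 24.63; J is limiting.
n(T) = (1/3) × 53.80 = 17.93 mol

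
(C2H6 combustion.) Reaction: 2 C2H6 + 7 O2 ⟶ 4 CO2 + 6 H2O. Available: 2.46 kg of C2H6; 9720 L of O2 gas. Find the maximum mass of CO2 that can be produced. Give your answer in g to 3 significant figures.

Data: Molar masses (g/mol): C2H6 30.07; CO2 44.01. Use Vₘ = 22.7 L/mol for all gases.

n(C2H6) = 2.460×1000 / 30.07 = 81.81 mol
n(O2) = 9720 / 22.7 = 428.2 mol
n/ν for C2H6 = 81.81/2 = 40.91
n/ν for O2 = 428.2/7 = 61.17
Smallest n/ν is C2H6 → limiting reagent.
n(CO2) = (4/2) × 81.81 = 163.6 mol
mass = 163.6 × 44.01 = 7200 g

7200 g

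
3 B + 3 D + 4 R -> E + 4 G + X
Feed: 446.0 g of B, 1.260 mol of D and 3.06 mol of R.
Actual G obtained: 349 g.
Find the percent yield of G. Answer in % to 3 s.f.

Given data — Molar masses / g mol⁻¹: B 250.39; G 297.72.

n(B) = 446.0 / 250.39 = 1.781 mol
n(D) = 1.260 mol
n(R) = 3.060 mol
n/ν for B = 1.781/3 = 0.5937
n/ν for D = 1.260/3 = 0.4200
n/ν for R = 3.060/4 = 0.7650
Smallest n/ν is D → limiting reagent.
theoretical n(G) = (4/3) × 1.260 = 1.680 mol → 500.2 g
% yield = 349 / 500.2 × 100 = 69.77 %

69.8 %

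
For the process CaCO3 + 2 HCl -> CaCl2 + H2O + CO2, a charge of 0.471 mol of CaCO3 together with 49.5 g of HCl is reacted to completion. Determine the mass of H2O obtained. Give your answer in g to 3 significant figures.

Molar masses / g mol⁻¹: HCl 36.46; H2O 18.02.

8.49 g

n(CaCO3) = 0.4710 mol
n(HCl) = 49.50 / 36.46 = 1.358 mol
n/ν for CaCO3 = 0.4710/1 = 0.4710
n/ν for HCl = 1.358/2 = 0.6790
Smallest n/ν is CaCO3 → limiting reagent.
n(H2O) = (1/1) × 0.4710 = 0.4710 mol
mass = 0.4710 × 18.02 = 8.487 g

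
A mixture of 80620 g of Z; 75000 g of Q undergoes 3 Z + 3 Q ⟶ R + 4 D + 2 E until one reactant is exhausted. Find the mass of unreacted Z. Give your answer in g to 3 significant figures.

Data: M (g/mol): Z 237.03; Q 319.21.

n(Z) = 80620 / 237.03 = 340.1 mol
n(Q) = 75000 / 319.21 = 235.0 mol
n/ν → Z: 113.4, Q: 78.33; Q is limiting.
Z consumed = (3/3) × 235.0 = 235.0 mol
Z remaining = 340.1 − 235.0 = 105.1 mol
mass = 105.1 × 237.03 = 24910 g

24900 g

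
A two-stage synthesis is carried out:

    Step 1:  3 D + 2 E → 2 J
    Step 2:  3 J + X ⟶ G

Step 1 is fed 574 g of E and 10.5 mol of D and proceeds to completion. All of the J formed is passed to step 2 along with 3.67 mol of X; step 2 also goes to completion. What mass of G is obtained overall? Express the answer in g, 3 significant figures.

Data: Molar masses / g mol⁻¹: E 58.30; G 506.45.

1180 g

Step 1:
n(E) = 574.0 / 58.30 = 9.846 mol
n(D) = 10.50 mol
n/ν for E = 9.846/2 = 4.923
n/ν for D = 10.50/3 = 3.500
Smallest n/ν is D → limiting reagent.
n(J) produced = (2/3) × 10.50 = 7.000 mol
Step 2:
n(J) available = 7.000 mol
n(X) = 3.670 mol
n/ν for J = 7.000/3 = 2.333
n/ν for X = 3.670/1 = 3.670
Smallest n/ν is J → limiting reagent.
n(G) = (1/3) × 7.000 = 2.333 mol
mass = 2.333 × 506.45 = 1182 g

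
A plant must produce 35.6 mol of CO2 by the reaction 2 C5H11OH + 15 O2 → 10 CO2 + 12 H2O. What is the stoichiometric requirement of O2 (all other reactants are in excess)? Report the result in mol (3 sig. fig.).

n(CO2) = 35.60 mol
n(O2) = (15/10) × 35.60 = 53.40 mol

53.4 mol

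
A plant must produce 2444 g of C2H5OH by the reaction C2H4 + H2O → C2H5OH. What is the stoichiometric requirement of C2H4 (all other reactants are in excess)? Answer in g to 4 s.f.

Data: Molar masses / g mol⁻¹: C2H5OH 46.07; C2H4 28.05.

n(C2H5OH) = 2444 / 46.07 = 53.05 mol
n(C2H4) = (1/1) × 53.05 = 53.05 mol
mass = 53.05 × 28.05 = 1488 g

1488 g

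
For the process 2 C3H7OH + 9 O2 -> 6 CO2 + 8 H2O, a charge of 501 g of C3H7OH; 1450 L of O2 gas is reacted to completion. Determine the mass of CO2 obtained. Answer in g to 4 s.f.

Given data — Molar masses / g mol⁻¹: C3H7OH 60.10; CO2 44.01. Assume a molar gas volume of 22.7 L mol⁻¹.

n(C3H7OH) = 501.0 / 60.10 = 8.336 mol
n(O2) = 1450 / 22.7 = 63.88 mol
n/ν → C3H7OH: 4.168, O2: 7.098; C3H7OH is limiting.
n(CO2) = (6/2) × 8.336 = 25.01 mol
mass = 25.01 × 44.01 = 1101 g

1101 g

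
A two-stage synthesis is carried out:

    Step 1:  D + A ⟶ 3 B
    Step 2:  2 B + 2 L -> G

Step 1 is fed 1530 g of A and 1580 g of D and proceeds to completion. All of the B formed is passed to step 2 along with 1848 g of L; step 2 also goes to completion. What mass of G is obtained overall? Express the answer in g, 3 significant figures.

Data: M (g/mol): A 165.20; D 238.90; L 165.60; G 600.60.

3350 g

Step 1:
n(A) = 1530 / 165.20 = 9.262 mol
n(D) = 1580 / 238.90 = 6.614 mol
n/ν for A = 9.262/1 = 9.262
n/ν for D = 6.614/1 = 6.614
Smallest n/ν is D → limiting reagent.
n(B) produced = (3/1) × 6.614 = 19.84 mol
Step 2:
n(B) available = 19.84 mol
n(L) = 1848 / 165.60 = 11.16 mol
n/ν for B = 19.84/2 = 9.920
n/ν for L = 11.16/2 = 5.580
Smallest n/ν is L → limiting reagent.
n(G) = (1/2) × 11.16 = 5.580 mol
mass = 5.580 × 600.60 = 3351 g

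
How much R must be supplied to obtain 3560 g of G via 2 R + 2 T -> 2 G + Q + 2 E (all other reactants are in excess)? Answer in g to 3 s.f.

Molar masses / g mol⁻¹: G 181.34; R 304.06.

5970 g

n(G) = 3560 / 181.34 = 19.63 mol
n(R) = (2/2) × 19.63 = 19.63 mol
mass = 19.63 × 304.06 = 5969 g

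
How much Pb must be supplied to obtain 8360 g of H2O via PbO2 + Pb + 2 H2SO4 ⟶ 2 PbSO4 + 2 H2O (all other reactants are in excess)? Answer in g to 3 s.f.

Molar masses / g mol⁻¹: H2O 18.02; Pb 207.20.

48100 g

n(H2O) = 8360 / 18.02 = 463.9 mol
n(Pb) = (1/2) × 463.9 = 232.0 mol
mass = 232.0 × 207.20 = 48070 g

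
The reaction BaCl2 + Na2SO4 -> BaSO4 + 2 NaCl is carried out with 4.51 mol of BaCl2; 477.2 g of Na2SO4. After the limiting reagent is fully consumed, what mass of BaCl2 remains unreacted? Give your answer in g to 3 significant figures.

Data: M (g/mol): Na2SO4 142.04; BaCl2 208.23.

n(BaCl2) = 4.510 mol
n(Na2SO4) = 477.2 / 142.04 = 3.360 mol
n/ν for BaCl2 = 4.510/1 = 4.510
n/ν for Na2SO4 = 3.360/1 = 3.360
Smallest n/ν is Na2SO4 → limiting reagent.
BaCl2 consumed = (1/1) × 3.360 = 3.360 mol
BaCl2 remaining = 4.510 − 3.360 = 1.150 mol
mass = 1.150 × 208.23 = 239.5 g

240 g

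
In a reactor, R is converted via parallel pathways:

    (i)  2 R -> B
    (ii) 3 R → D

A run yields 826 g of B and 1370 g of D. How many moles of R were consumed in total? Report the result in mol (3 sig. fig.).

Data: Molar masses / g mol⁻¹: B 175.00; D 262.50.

n(B) = 826 / 175.00 = 4.720 mol
n(D) = 1370 / 262.50 = 5.219 mol
n(R) via (i) = (2/1)×4.720 = 9.440 mol
n(R) via (ii) = (3/1)×5.219 = 15.66 mol
total n(R) = 9.440 + 15.66 = 25.10 mol

25.1 mol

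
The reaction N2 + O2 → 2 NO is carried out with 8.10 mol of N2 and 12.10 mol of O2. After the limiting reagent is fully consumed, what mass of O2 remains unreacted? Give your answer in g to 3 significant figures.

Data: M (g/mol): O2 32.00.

n(N2) = 8.100 mol
n(O2) = 12.10 mol
n/ν → N2: 8.100, O2: 12.10; N2 is limiting.
O2 consumed = (1/1) × 8.100 = 8.100 mol
O2 remaining = 12.10 − 8.100 = 4.000 mol
mass = 4.000 × 32.00 = 128.0 g

128 g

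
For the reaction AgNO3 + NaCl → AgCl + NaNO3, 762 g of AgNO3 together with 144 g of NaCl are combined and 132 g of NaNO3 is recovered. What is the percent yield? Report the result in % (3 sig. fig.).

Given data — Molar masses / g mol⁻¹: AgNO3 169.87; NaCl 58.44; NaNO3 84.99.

n(AgNO3) = 762.0 / 169.87 = 4.486 mol
n(NaCl) = 144.0 / 58.44 = 2.464 mol
n/ν for AgNO3 = 4.486/1 = 4.486
n/ν for NaCl = 2.464/1 = 2.464
Smallest n/ν is NaCl → limiting reagent.
theoretical n(NaNO3) = (1/1) × 2.464 = 2.464 mol → 209.4 g
% yield = 132 / 209.4 × 100 = 63.04 %

63.0 %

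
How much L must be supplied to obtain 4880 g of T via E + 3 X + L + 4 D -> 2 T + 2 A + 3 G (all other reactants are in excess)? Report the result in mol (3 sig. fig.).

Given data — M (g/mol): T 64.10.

n(T) = 4880 / 64.10 = 76.13 mol
n(L) = (1/2) × 76.13 = 38.07 mol

38.1 mol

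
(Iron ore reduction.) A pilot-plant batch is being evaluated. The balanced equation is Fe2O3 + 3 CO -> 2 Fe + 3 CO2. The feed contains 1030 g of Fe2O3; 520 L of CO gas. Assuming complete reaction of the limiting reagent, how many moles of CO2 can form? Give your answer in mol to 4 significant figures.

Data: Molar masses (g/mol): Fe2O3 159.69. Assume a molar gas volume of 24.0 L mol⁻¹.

19.35 mol

n(Fe2O3) = 1030 / 159.69 = 6.450 mol
n(CO) = 520.0 / 24.0 = 21.67 mol
n/ν → Fe2O3: 6.450, CO: 7.223; Fe2O3 is limiting.
n(CO2) = (3/1) × 6.450 = 19.35 mol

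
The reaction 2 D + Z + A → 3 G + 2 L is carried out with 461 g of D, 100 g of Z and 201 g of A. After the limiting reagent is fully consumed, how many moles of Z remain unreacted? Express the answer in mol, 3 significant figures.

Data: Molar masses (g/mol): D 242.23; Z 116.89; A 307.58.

0.202 mol

n(D) = 461.0 / 242.23 = 1.903 mol
n(Z) = 100.0 / 116.89 = 0.8555 mol
n(A) = 201.0 / 307.58 = 0.6535 mol
n/ν → D: 0.9515, Z: 0.8555, A: 0.6535; A is limiting.
Z consumed = (1/1) × 0.6535 = 0.6535 mol
Z remaining = 0.8555 − 0.6535 = 0.2020 mol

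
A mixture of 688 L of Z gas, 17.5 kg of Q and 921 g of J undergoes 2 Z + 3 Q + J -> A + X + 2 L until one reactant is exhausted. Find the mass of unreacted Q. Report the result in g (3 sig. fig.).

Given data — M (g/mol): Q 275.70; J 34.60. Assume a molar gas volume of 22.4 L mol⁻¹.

n(Z) = 688.0 / 22.4 = 30.71 mol
n(Q) = 17.50×1000 / 275.70 = 63.47 mol
n(J) = 921.0 / 34.60 = 26.62 mol
n/ν → Z: 15.36, Q: 21.16, J: 26.62; Z is limiting.
Q consumed = (3/2) × 30.71 = 46.07 mol
Q remaining = 63.47 − 46.07 = 17.40 mol
mass = 17.40 × 275.70 = 4797 g

4800 g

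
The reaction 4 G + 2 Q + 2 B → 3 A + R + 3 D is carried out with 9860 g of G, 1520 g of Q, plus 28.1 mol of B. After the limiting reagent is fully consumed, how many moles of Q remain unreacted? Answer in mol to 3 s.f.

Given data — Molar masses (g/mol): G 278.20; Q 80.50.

n(G) = 9860 / 278.20 = 35.44 mol
n(Q) = 1520 / 80.50 = 18.88 mol
n(B) = 28.10 mol
n/ν → G: 8.860, Q: 9.440, B: 14.05; G is limiting.
Q consumed = (2/4) × 35.44 = 17.72 mol
Q remaining = 18.88 − 17.72 = 1.160 mol

1.16 mol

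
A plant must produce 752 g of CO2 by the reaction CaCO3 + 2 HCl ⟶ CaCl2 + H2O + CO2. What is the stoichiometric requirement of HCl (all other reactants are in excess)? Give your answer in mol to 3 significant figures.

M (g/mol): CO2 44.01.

n(CO2) = 752 / 44.01 = 17.09 mol
n(HCl) = (2/1) × 17.09 = 34.18 mol

34.2 mol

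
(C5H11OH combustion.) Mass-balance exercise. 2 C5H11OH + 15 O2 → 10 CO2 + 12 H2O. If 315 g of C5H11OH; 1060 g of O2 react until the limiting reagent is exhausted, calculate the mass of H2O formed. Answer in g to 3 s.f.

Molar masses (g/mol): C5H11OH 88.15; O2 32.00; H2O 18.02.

386 g

n(C5H11OH) = 315.0 / 88.15 = 3.573 mol
n(O2) = 1060 / 32.00 = 33.13 mol
n/ν for C5H11OH = 3.573/2 = 1.787
n/ν for O2 = 33.13/15 = 2.209
Smallest n/ν is C5H11OH → limiting reagent.
n(H2O) = (12/2) × 3.573 = 21.44 mol
mass = 21.44 × 18.02 = 386.3 g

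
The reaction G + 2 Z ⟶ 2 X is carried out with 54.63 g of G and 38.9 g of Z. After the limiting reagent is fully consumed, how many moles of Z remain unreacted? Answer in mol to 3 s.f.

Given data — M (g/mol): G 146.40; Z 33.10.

0.429 mol

n(G) = 54.63 / 146.40 = 0.3732 mol
n(Z) = 38.90 / 33.10 = 1.175 mol
n/ν for G = 0.3732/1 = 0.3732
n/ν for Z = 1.175/2 = 0.5875
Smallest n/ν is G → limiting reagent.
Z consumed = (2/1) × 0.3732 = 0.7464 mol
Z remaining = 1.175 − 0.7464 = 0.4286 mol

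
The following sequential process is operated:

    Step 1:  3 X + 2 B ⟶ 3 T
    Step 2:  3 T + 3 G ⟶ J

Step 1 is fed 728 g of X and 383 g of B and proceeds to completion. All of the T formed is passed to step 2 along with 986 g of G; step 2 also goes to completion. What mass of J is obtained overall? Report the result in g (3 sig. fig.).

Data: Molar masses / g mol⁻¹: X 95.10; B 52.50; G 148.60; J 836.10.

Step 1:
n(X) = 728.0 / 95.10 = 7.655 mol
n(B) = 383.0 / 52.50 = 7.295 mol
n/ν → X: 2.552, B: 3.648; X is limiting.
n(T) produced = (3/3) × 7.655 = 7.655 mol
Step 2:
n(T) available = 7.655 mol
n(G) = 986.0 / 148.60 = 6.635 mol
n/ν → T: 2.552, G: 2.212; G is limiting.
n(J) = (1/3) × 6.635 = 2.212 mol
mass = 2.212 × 836.10 = 1849 g

1850 g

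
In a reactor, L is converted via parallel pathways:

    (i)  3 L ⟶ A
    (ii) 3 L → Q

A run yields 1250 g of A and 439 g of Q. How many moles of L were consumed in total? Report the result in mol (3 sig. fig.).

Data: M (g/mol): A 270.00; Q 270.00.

n(A) = 1250 / 270.00 = 4.630 mol
n(Q) = 439 / 270.00 = 1.626 mol
n(L) via (i) = (3/1)×4.630 = 13.89 mol
n(L) via (ii) = (3/1)×1.626 = 4.878 mol
total n(L) = 13.89 + 4.878 = 18.77 mol

18.8 mol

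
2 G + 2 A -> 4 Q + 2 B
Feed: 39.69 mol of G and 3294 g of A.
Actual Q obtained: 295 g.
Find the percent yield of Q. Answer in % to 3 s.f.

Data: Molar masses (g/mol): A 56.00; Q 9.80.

n(G) = 39.69 mol
n(A) = 3294 / 56.00 = 58.82 mol
n/ν for G = 39.69/2 = 19.85
n/ν for A = 58.82/2 = 29.41
Smallest n/ν is G → limiting reagent.
theoretical n(Q) = (4/2) × 39.69 = 79.38 mol → 777.9 g
% yield = 295 / 777.9 × 100 = 37.92 %

37.9 %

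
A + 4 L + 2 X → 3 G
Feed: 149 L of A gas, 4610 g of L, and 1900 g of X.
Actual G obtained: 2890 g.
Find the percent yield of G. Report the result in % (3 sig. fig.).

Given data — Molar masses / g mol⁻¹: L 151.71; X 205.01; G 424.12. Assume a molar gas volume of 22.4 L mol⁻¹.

n(A) = 149.0 / 22.4 = 6.652 mol
n(L) = 4610 / 151.71 = 30.39 mol
n(X) = 1900 / 205.01 = 9.268 mol
n/ν for A = 6.652/1 = 6.652
n/ν for L = 30.39/4 = 7.598
n/ν for X = 9.268/2 = 4.634
Smallest n/ν is X → limiting reagent.
theoretical n(G) = (3/2) × 9.268 = 13.90 mol → 5895 g
% yield = 2890 / 5895 × 100 = 49.02 %

49.0 %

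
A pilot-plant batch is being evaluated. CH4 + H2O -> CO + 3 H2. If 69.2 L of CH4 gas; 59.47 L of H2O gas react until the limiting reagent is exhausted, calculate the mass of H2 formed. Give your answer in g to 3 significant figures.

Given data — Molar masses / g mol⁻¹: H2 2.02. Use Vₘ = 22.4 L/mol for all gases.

n(CH4) = 69.20 / 22.4 = 3.089 mol
n(H2O) = 59.47 / 22.4 = 2.655 mol
n/ν for CH4 = 3.089/1 = 3.089
n/ν for H2O = 2.655/1 = 2.655
Smallest n/ν is H2O → limiting reagent.
n(H2) = (3/1) × 2.655 = 7.965 mol
mass = 7.965 × 2.02 = 16.09 g

16.1 g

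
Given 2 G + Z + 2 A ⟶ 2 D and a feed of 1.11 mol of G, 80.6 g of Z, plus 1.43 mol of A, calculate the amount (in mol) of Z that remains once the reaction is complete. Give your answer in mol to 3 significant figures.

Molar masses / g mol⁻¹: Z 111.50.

n(G) = 1.110 mol
n(Z) = 80.60 / 111.50 = 0.7229 mol
n(A) = 1.430 mol
n/ν for G = 1.110/2 = 0.5550
n/ν for Z = 0.7229/1 = 0.7229
n/ν for A = 1.430/2 = 0.7150
Smallest n/ν is G → limiting reagent.
Z consumed = (1/2) × 1.110 = 0.5550 mol
Z remaining = 0.7229 − 0.5550 = 0.1679 mol

0.168 mol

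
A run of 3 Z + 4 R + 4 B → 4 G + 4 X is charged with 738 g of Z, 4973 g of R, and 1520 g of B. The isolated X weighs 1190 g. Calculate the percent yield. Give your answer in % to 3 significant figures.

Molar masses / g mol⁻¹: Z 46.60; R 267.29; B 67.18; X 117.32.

n(Z) = 738.0 / 46.60 = 15.84 mol
n(R) = 4973 / 267.29 = 18.61 mol
n(B) = 1520 / 67.18 = 22.63 mol
n/ν for Z = 15.84/3 = 5.280
n/ν for R = 18.61/4 = 4.653
n/ν for B = 22.63/4 = 5.658
Smallest n/ν is R → limiting reagent.
theoretical n(X) = (4/4) × 18.61 = 18.61 mol → 2183 g
% yield = 1190 / 2183 × 100 = 54.51 %

54.5 %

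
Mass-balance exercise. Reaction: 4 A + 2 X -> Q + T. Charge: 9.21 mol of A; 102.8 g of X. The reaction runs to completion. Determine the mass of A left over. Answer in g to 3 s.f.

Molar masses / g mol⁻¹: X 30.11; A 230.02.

548 g

n(A) = 9.210 mol
n(X) = 102.8 / 30.11 = 3.414 mol
n/ν for A = 9.210/4 = 2.303
n/ν for X = 3.414/2 = 1.707
Smallest n/ν is X → limiting reagent.
A consumed = (4/2) × 3.414 = 6.828 mol
A remaining = 9.210 − 6.828 = 2.382 mol
mass = 2.382 × 230.02 = 547.9 g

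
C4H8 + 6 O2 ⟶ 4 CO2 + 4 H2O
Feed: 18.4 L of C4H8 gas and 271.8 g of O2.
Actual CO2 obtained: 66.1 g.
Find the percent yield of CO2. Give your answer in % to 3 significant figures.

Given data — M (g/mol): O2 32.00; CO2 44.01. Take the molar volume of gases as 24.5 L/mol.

50.0 %

n(C4H8) = 18.40 / 24.5 = 0.7510 mol
n(O2) = 271.8 / 32.00 = 8.494 mol
n/ν for C4H8 = 0.7510/1 = 0.7510
n/ν for O2 = 8.494/6 = 1.416
Smallest n/ν is C4H8 → limiting reagent.
theoretical n(CO2) = (4/1) × 0.7510 = 3.004 mol → 132.2 g
% yield = 66.1 / 132.2 × 100 = 50.00 %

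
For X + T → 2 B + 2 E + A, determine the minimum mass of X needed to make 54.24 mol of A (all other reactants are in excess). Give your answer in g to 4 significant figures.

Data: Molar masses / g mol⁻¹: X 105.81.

n(A) = 54.24 mol
n(X) = (1/1) × 54.24 = 54.24 mol
mass = 54.24 × 105.81 = 5739 g

5739 g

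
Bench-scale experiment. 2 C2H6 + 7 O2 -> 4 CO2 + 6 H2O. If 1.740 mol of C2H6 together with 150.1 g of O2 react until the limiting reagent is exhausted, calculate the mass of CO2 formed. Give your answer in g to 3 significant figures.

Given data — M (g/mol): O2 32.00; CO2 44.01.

n(C2H6) = 1.740 mol
n(O2) = 150.1 / 32.00 = 4.691 mol
n/ν for C2H6 = 1.740/2 = 0.8700
n/ν for O2 = 4.691/7 = 0.6701
Smallest n/ν is O2 → limiting reagent.
n(CO2) = (4/7) × 4.691 = 2.681 mol
mass = 2.681 × 44.01 = 118.0 g

118 g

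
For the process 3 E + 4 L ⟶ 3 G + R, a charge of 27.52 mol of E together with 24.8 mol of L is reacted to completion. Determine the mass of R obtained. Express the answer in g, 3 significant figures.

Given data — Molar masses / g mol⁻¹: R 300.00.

1860 g

n(E) = 27.52 mol
n(L) = 24.80 mol
n/ν for E = 27.52/3 = 9.173
n/ν for L = 24.80/4 = 6.200
Smallest n/ν is L → limiting reagent.
n(R) = (1/4) × 24.80 = 6.200 mol
mass = 6.200 × 300.00 = 1860 g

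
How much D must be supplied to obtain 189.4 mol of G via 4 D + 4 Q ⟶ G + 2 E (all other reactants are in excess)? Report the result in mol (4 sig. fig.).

n(G) = 189.4 mol
n(D) = (4/1) × 189.4 = 757.6 mol

757.6 mol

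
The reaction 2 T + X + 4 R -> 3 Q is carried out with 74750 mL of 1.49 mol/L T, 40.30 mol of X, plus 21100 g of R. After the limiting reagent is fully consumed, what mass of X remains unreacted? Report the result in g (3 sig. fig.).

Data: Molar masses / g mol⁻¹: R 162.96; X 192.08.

1520 g

n(T) = 1.49 × 74750/1000 = 111.4 mol
n(X) = 40.30 mol
n(R) = 21100 / 162.96 = 129.5 mol
n/ν for T = 111.4/2 = 55.70
n/ν for X = 40.30/1 = 40.30
n/ν for R = 129.5/4 = 32.38
Smallest n/ν is R → limiting reagent.
X consumed = (1/4) × 129.5 = 32.38 mol
X remaining = 40.30 − 32.38 = 7.920 mol
mass = 7.920 × 192.08 = 1521 g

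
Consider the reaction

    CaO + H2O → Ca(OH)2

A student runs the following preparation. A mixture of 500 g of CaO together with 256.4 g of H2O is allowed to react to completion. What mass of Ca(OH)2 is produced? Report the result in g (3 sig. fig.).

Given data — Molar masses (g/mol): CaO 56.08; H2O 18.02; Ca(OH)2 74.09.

661 g

n(CaO) = 500.0 / 56.08 = 8.916 mol
n(H2O) = 256.4 / 18.02 = 14.23 mol
n/ν → CaO: 8.916, H2O: 14.23; CaO is limiting.
n(Ca(OH)2) = (1/1) × 8.916 = 8.916 mol
mass = 8.916 × 74.09 = 660.6 g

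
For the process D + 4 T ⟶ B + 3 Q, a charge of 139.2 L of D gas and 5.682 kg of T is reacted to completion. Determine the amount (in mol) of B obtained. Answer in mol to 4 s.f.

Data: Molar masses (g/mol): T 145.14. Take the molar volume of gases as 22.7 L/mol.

6.132 mol

n(D) = 139.2 / 22.7 = 6.132 mol
n(T) = 5.682×1000 / 145.14 = 39.15 mol
n/ν → D: 6.132, T: 9.788; D is limiting.
n(B) = (1/1) × 6.132 = 6.132 mol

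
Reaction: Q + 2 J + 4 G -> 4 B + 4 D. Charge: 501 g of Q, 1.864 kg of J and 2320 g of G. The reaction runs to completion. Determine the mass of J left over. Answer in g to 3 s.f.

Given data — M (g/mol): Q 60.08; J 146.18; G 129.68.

556 g

n(Q) = 501.0 / 60.08 = 8.339 mol
n(J) = 1.864×1000 / 146.18 = 12.75 mol
n(G) = 2320 / 129.68 = 17.89 mol
n/ν for Q = 8.339/1 = 8.339
n/ν for J = 12.75/2 = 6.375
n/ν for G = 17.89/4 = 4.473
Smallest n/ν is G → limiting reagent.
J consumed = (2/4) × 17.89 = 8.945 mol
J remaining = 12.75 − 8.945 = 3.805 mol
mass = 3.805 × 146.18 = 556.2 g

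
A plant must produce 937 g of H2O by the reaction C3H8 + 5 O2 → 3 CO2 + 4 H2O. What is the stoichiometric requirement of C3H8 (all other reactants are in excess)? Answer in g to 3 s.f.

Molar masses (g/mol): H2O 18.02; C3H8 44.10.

573 g

n(H2O) = 937 / 18.02 = 52.00 mol
n(C3H8) = (1/4) × 52.00 = 13.00 mol
mass = 13.00 × 44.10 = 573.3 g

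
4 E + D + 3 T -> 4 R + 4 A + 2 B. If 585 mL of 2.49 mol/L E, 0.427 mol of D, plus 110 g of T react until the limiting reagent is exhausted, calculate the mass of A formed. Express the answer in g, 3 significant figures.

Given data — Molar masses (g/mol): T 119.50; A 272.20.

334 g

n(E) = 2.49 × 585.0/1000 = 1.457 mol
n(D) = 0.4270 mol
n(T) = 110.0 / 119.50 = 0.9205 mol
n/ν for E = 1.457/4 = 0.3643
n/ν for D = 0.4270/1 = 0.4270
n/ν for T = 0.9205/3 = 0.3068
Smallest n/ν is T → limiting reagent.
n(A) = (4/3) × 0.9205 = 1.227 mol
mass = 1.227 × 272.20 = 334.0 g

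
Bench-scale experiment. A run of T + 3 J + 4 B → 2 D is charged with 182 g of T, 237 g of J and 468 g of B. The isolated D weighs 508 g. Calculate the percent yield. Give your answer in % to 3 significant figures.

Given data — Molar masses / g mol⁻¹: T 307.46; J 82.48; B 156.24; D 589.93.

n(T) = 182.0 / 307.46 = 0.5919 mol
n(J) = 237.0 / 82.48 = 2.873 mol
n(B) = 468.0 / 156.24 = 2.995 mol
n/ν for T = 0.5919/1 = 0.5919
n/ν for J = 2.873/3 = 0.9577
n/ν for B = 2.995/4 = 0.7488
Smallest n/ν is T → limiting reagent.
theoretical n(D) = (2/1) × 0.5919 = 1.184 mol → 698.5 g
% yield = 508 / 698.5 × 100 = 72.73 %

72.7 %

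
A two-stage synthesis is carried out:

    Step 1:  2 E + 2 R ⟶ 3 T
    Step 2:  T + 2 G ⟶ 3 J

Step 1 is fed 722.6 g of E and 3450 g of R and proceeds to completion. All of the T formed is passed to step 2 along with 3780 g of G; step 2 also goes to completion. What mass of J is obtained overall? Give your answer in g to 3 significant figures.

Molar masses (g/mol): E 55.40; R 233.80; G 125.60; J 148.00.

Step 1:
n(E) = 722.6 / 55.40 = 13.04 mol
n(R) = 3450 / 233.80 = 14.76 mol
n/ν for E = 13.04/2 = 6.520
n/ν for R = 14.76/2 = 7.380
Smallest n/ν is E → limiting reagent.
n(T) produced = (3/2) × 13.04 = 19.56 mol
Step 2:
n(T) available = 19.56 mol
n(G) = 3780 / 125.60 = 30.10 mol
n/ν for T = 19.56/1 = 19.56
n/ν for G = 30.10/2 = 15.05
Smallest n/ν is G → limiting reagent.
n(J) = (3/2) × 30.10 = 45.15 mol
mass = 45.15 × 148.00 = 6682 g

6680 g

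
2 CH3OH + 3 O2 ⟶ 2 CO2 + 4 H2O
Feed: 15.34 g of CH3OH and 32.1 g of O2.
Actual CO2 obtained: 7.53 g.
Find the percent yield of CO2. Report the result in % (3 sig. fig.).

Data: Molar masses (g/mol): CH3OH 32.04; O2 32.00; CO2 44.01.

35.7 %

n(CH3OH) = 15.34 / 32.04 = 0.4788 mol
n(O2) = 32.10 / 32.00 = 1.003 mol
n/ν → CH3OH: 0.2394, O2: 0.3343; CH3OH is limiting.
theoretical n(CO2) = (2/2) × 0.4788 = 0.4788 mol → 21.07 g
% yield = 7.53 / 21.07 × 100 = 35.74 %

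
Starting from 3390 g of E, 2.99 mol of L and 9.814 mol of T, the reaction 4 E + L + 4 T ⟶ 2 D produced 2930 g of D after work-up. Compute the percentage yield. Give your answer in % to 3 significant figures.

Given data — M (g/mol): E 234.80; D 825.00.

72.4 %

n(E) = 3390 / 234.80 = 14.44 mol
n(L) = 2.990 mol
n(T) = 9.814 mol
n/ν for E = 14.44/4 = 3.610
n/ν for L = 2.990/1 = 2.990
n/ν for T = 9.814/4 = 2.454
Smallest n/ν is T → limiting reagent.
theoretical n(D) = (2/4) × 9.814 = 4.907 mol → 4048 g
% yield = 2930 / 4048 × 100 = 72.38 %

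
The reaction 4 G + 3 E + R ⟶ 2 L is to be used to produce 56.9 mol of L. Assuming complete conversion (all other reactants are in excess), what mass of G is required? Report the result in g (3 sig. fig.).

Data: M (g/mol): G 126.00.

n(L) = 56.90 mol
n(G) = (4/2) × 56.90 = 113.8 mol
mass = 113.8 × 126.00 = 14340 g

14300 g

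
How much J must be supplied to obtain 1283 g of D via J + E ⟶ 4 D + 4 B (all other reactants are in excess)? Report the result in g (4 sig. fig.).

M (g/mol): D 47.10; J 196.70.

n(D) = 1283 / 47.10 = 27.24 mol
n(J) = (1/4) × 27.24 = 6.810 mol
mass = 6.810 × 196.70 = 1340 g

1340 g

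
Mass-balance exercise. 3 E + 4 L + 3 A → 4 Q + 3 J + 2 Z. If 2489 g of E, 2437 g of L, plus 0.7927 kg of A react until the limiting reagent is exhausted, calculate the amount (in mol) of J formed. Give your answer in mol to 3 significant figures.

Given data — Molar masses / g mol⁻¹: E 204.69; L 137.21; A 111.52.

n(E) = 2489 / 204.69 = 12.16 mol
n(L) = 2437 / 137.21 = 17.76 mol
n(A) = 0.7927×1000 / 111.52 = 7.108 mol
n/ν for E = 12.16/3 = 4.053
n/ν for L = 17.76/4 = 4.440
n/ν for A = 7.108/3 = 2.369
Smallest n/ν is A → limiting reagent.
n(J) = (3/3) × 7.108 = 7.108 mol

7.11 mol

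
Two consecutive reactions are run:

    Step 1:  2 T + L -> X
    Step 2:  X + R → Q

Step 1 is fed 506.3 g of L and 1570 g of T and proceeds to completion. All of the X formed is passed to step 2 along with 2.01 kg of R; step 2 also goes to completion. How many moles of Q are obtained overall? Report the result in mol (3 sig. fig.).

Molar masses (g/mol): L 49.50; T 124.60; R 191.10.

Step 1:
n(L) = 506.3 / 49.50 = 10.23 mol
n(T) = 1570 / 124.60 = 12.60 mol
n/ν for L = 10.23/1 = 10.23
n/ν for T = 12.60/2 = 6.300
Smallest n/ν is T → limiting reagent.
n(X) produced = (1/2) × 12.60 = 6.300 mol
Step 2:
n(X) available = 6.300 mol
n(R) = 2.010×1000 / 191.10 = 10.52 mol
n/ν for X = 6.300/1 = 6.300
n/ν for R = 10.52/1 = 10.52
Smallest n/ν is X → limiting reagent.
n(Q) = (1/1) × 6.300 = 6.300 mol

6.30 mol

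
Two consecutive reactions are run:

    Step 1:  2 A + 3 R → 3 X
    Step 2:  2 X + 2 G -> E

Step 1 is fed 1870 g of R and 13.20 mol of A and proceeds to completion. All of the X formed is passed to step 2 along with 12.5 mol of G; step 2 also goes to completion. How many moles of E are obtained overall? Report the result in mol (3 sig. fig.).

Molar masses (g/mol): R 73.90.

Step 1:
n(R) = 1870 / 73.90 = 25.30 mol
n(A) = 13.20 mol
n/ν for R = 25.30/3 = 8.433
n/ν for A = 13.20/2 = 6.600
Smallest n/ν is A → limiting reagent.
n(X) produced = (3/2) × 13.20 = 19.80 mol
Step 2:
n(X) available = 19.80 mol
n(G) = 12.50 mol
n/ν for X = 19.80/2 = 9.900
n/ν for G = 12.50/2 = 6.250
Smallest n/ν is G → limiting reagent.
n(E) = (1/2) × 12.50 = 6.250 mol

6.25 mol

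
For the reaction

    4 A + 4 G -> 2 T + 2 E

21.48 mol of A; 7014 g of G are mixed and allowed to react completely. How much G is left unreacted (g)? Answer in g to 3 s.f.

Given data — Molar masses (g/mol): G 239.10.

1880 g

n(A) = 21.48 mol
n(G) = 7014 / 239.10 = 29.34 mol
n/ν for A = 21.48/4 = 5.370
n/ν for G = 29.34/4 = 7.335
Smallest n/ν is A → limiting reagent.
G consumed = (4/4) × 21.48 = 21.48 mol
G remaining = 29.34 − 21.48 = 7.860 mol
mass = 7.860 × 239.10 = 1879 g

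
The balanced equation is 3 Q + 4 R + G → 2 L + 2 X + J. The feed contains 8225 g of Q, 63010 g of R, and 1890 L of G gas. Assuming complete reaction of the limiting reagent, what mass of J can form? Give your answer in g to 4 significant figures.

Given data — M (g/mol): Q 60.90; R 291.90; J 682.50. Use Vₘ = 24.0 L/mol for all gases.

30730 g

n(Q) = 8225 / 60.90 = 135.1 mol
n(R) = 63010 / 291.90 = 215.9 mol
n(G) = 1890 / 24.0 = 78.75 mol
n/ν → Q: 45.03, R: 53.98, G: 78.75; Q is limiting.
n(J) = (1/3) × 135.1 = 45.03 mol
mass = 45.03 × 682.50 = 30730 g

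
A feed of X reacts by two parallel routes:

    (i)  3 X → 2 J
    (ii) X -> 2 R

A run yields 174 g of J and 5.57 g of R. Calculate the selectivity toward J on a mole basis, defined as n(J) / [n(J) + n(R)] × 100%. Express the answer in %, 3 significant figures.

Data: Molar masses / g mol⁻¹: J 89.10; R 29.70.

n(J) = 174 / 89.10 = 1.953 mol
n(R) = 5.57 / 29.70 = 0.1875 mol
selectivity = 1.953/(1.953+0.1875) × 100 = 91.24 %

91.2 %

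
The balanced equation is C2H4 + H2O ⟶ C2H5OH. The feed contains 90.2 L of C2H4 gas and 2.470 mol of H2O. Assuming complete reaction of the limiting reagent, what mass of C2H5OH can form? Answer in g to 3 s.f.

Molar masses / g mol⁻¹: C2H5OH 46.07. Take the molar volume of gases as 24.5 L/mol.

n(C2H4) = 90.20 / 24.5 = 3.682 mol
n(H2O) = 2.470 mol
n/ν for C2H4 = 3.682/1 = 3.682
n/ν for H2O = 2.470/1 = 2.470
Smallest n/ν is H2O → limiting reagent.
n(C2H5OH) = (1/1) × 2.470 = 2.470 mol
mass = 2.470 × 46.07 = 113.8 g

114 g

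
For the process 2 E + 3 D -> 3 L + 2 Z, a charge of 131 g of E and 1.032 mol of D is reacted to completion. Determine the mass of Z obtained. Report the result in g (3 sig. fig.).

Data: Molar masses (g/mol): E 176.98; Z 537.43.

370 g

n(E) = 131.0 / 176.98 = 0.7402 mol
n(D) = 1.032 mol
n/ν for E = 0.7402/2 = 0.3701
n/ν for D = 1.032/3 = 0.3440
Smallest n/ν is D → limiting reagent.
n(Z) = (2/3) × 1.032 = 0.6880 mol
mass = 0.6880 × 537.43 = 369.8 g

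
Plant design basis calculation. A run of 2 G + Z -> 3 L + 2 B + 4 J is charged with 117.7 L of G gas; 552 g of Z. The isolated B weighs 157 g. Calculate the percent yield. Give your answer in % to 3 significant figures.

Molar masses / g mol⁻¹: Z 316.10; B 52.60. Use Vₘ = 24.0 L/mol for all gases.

85.5 %

n(G) = 117.7 / 24.0 = 4.904 mol
n(Z) = 552.0 / 316.10 = 1.746 mol
n/ν for G = 4.904/2 = 2.452
n/ν for Z = 1.746/1 = 1.746
Smallest n/ν is Z → limiting reagent.
theoretical n(B) = (2/1) × 1.746 = 3.492 mol → 183.7 g
% yield = 157 / 183.7 × 100 = 85.47 %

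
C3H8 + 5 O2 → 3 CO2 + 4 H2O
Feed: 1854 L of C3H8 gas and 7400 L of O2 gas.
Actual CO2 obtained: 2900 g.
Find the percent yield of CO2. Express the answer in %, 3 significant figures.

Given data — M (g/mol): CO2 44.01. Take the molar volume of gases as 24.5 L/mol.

n(C3H8) = 1854 / 24.5 = 75.67 mol
n(O2) = 7400 / 24.5 = 302.0 mol
n/ν for C3H8 = 75.67/1 = 75.67
n/ν for O2 = 302.0/5 = 60.40
Smallest n/ν is O2 → limiting reagent.
theoretical n(CO2) = (3/5) × 302.0 = 181.2 mol → 7975 g
% yield = 2900 / 7975 × 100 = 36.36 %

36.4 %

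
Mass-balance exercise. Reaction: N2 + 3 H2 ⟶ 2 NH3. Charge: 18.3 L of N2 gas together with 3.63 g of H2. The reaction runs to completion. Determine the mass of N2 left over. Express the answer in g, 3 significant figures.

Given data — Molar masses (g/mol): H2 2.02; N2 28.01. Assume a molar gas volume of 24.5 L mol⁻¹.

4.14 g

n(N2) = 18.30 / 24.5 = 0.7469 mol
n(H2) = 3.630 / 2.02 = 1.797 mol
n/ν for N2 = 0.7469/1 = 0.7469
n/ν for H2 = 1.797/3 = 0.5990
Smallest n/ν is H2 → limiting reagent.
N2 consumed = (1/3) × 1.797 = 0.5990 mol
N2 remaining = 0.7469 − 0.5990 = 0.1479 mol
mass = 0.1479 × 28.01 = 4.143 g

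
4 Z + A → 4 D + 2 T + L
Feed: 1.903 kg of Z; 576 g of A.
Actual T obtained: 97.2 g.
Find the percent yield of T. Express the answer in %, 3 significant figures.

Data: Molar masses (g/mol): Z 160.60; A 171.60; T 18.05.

90.9 %

n(Z) = 1.903×1000 / 160.60 = 11.85 mol
n(A) = 576.0 / 171.60 = 3.357 mol
n/ν for Z = 11.85/4 = 2.963
n/ν for A = 3.357/1 = 3.357
Smallest n/ν is Z → limiting reagent.
theoretical n(T) = (2/4) × 11.85 = 5.925 mol → 106.9 g
% yield = 97.2 / 106.9 × 100 = 90.93 %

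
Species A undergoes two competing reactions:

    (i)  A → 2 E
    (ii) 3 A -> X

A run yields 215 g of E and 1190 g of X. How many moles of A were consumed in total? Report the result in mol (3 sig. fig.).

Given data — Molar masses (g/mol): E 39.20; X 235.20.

n(E) = 215 / 39.20 = 5.485 mol
n(X) = 1190 / 235.20 = 5.060 mol
n(A) via (i) = (1/2)×5.485 = 2.743 mol
n(A) via (ii) = (3/1)×5.060 = 15.18 mol
total n(A) = 2.743 + 15.18 = 17.92 mol

17.9 mol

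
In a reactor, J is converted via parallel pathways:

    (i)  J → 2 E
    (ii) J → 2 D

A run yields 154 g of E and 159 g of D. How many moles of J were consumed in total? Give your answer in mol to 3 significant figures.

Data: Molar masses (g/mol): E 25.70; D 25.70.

6.09 mol

n(E) = 154 / 25.70 = 5.992 mol
n(D) = 159 / 25.70 = 6.187 mol
n(J) via (i) = (1/2)×5.992 = 2.996 mol
n(J) via (ii) = (1/2)×6.187 = 3.094 mol
total n(J) = 2.996 + 3.094 = 6.090 mol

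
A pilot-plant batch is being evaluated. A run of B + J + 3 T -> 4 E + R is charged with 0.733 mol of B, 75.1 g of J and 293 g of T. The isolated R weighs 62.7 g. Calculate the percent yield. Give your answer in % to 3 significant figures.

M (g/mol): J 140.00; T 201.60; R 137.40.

94.2 %

n(B) = 0.7330 mol
n(J) = 75.10 / 140.00 = 0.5364 mol
n(T) = 293.0 / 201.60 = 1.453 mol
n/ν for B = 0.7330/1 = 0.7330
n/ν for J = 0.5364/1 = 0.5364
n/ν for T = 1.453/3 = 0.4843
Smallest n/ν is T → limiting reagent.
theoretical n(R) = (1/3) × 1.453 = 0.4843 mol → 66.54 g
% yield = 62.7 / 66.54 × 100 = 94.23 %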